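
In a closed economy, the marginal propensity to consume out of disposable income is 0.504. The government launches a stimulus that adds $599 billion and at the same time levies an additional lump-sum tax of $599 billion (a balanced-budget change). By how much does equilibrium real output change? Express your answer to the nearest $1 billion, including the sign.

+$599 billion

Expenditure multiplier = 1/(1 − MPC) = 1/(1 − 0.504) = 1/0.496 ≈ 2.016.
ΔG contributes k·ΔG = (+$599 billion) / 0.496 ≈ +$1,207.7 billion.
ΔT of +$599 billion changes first-round spending by −c·ΔT = −$301.896 billion, contributing k·(−c·ΔT) = (−$301.896 billion) / 0.496 ≈ −$608.7 billion.
With ΔG = ΔT and no other leakages, the balanced-budget multiplier is 1, so ΔY = ΔG = +$599 billion.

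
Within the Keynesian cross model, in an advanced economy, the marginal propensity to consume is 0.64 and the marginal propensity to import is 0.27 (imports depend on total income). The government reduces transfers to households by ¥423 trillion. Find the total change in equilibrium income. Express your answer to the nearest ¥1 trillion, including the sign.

The transfer change shifts disposable income by −¥423 trillion, so first-round consumption changes by c·ΔTR = 0.64 × (−¥423 trillion) = −¥270.72 trillion.
Expenditure multiplier = 1/(1 − c + m) = 1/(1 − 0.64 + 0.27) = 1/0.63 ≈ 1.587.
The transfer multiplier is c × k ≈ 1.016, so ΔY = k × (c·ΔTR) = (−¥270.72 trillion) / 0.63 ≈ −¥430 trillion.

−¥430 trillion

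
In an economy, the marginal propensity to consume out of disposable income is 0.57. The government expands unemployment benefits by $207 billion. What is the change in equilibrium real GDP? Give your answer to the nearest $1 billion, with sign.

The transfer change shifts disposable income by +$207 billion, so first-round consumption changes by c·ΔTR = 0.57 × (+$207 billion) = +$117.99 billion.
Expenditure multiplier = 1/(1 − MPC) = 1/(1 − 0.57) = 1/0.43 ≈ 2.326.
The transfer multiplier is c × k ≈ 1.326, so ΔY = k × (c·ΔTR) = (+$117.99 billion) / 0.43 ≈ +$274 billion.

+$274 billion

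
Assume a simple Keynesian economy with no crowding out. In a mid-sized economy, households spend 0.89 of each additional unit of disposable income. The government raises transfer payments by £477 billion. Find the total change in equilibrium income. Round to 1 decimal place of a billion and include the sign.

+£3,859.4 billion

The transfer change shifts disposable income by +£477 billion, so first-round consumption changes by c·ΔTR = 0.89 × (+£477 billion) = +£424.53 billion.
Expenditure multiplier = 1/(1 − MPC) = 1/(1 − 0.89) = 1/0.11 ≈ 9.091.
The transfer multiplier is c × k ≈ 8.091, so ΔY = k × (c·ΔTR) = (+£424.53 billion) / 0.11 ≈ +£3,859.4 billion.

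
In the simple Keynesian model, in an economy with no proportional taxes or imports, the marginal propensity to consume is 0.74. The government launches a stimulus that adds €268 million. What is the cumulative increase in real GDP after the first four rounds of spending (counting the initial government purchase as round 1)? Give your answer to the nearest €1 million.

€722 million

Round 1 adds ΔG = €268 million; each later round is MPC = 0.74 times the previous.
After 4 rounds: 268 + 198.32 + 146.7568 + 108.600032 = ΔG·(1 − c^4)/(1 − c) = 268 × (1 − 0.29986576)/0.26 ≈ €722 million.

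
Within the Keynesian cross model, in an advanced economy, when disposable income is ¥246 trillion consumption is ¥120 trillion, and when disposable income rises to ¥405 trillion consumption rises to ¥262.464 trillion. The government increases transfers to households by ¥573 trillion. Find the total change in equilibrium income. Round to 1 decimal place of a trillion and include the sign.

MPC = ΔC/ΔYd = (262.464 − 120)/(405 − 246) = 142.464/159 = 0.896.
The transfer change shifts disposable income by +¥573 trillion, so first-round consumption changes by c·ΔTR = 0.896 × (+¥573 trillion) = +¥513.408 trillion.
Expenditure multiplier = 1/(1 − MPC) = 1/(1 − 0.896) = 1/0.104 ≈ 9.615.
The transfer multiplier is c × k ≈ 8.615, so ΔY = k × (c·ΔTR) = (+¥513.408 trillion) / 0.104 ≈ +¥4,936.6 trillion.

+¥4,936.6 trillion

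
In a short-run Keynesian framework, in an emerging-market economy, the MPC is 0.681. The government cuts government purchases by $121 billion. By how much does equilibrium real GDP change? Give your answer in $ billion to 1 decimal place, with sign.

−$379.3 billion

Government-spending multiplier = 1/(1 − MPC) = 1/(1 − 0.681) = 1/0.319 ≈ 3.135.
ΔY = k × ΔG = (−$121 billion) / 0.319 ≈ −$379.3 billion.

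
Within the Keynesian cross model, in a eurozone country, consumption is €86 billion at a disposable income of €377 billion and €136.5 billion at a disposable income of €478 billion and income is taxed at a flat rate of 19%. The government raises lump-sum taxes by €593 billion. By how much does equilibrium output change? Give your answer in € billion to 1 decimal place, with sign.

−€498.3 billion

MPC = ΔC/ΔYd = (136.5 − 86)/(478 − 377) = 50.5/101 = 0.5.
A lump-sum tax change of +€593 billion shifts disposable income by −€593 billion; first-round consumption changes by −c × ΔT = −0.5 × (+€593 billion) = −€296.5 billion.
Expenditure multiplier = 1/(1 − c(1−t)) = 1/(1 − 0.5×0.81) = 1/0.595 ≈ 1.681.
The tax multiplier is −c × k ≈ −0.84, so ΔY = k × (−c·ΔT) = (−€296.5 billion) / 0.595 ≈ −€498.3 billion.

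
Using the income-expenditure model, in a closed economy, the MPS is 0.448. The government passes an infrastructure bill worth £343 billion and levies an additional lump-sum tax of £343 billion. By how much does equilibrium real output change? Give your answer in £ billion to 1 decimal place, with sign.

MPC = 1 − MPS = 1 − 0.448 = 0.552.
Expenditure multiplier = 1/(1 − MPC) = 1/(1 − 0.552) = 1/0.448 ≈ 2.232.
ΔG contributes k·ΔG = (+£343 billion) / 0.448 ≈ +£765.6 billion.
ΔT of +£343 billion changes first-round spending by −c·ΔT = −£189.336 billion, contributing k·(−c·ΔT) = (−£189.336 billion) / 0.448 ≈ −£422.6 billion.
With ΔG = ΔT and no other leakages, the balanced-budget multiplier is 1, so ΔY = ΔG = +£343 billion.

+£343.0 billion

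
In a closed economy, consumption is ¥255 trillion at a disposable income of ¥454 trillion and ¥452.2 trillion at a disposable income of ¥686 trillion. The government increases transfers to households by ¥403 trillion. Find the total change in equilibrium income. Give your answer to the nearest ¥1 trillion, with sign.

+¥2,284 trillion

MPC = ΔC/ΔYd = (452.2 − 255)/(686 − 454) = 197.2/232 = 0.85.
The transfer change shifts disposable income by +¥403 trillion, so first-round consumption changes by c·ΔTR = 0.85 × (+¥403 trillion) = +¥342.55 trillion.
Expenditure multiplier = 1/(1 − MPC) = 1/(1 − 0.85) = 1/0.15 ≈ 6.667.
The transfer multiplier is c × k ≈ 5.667, so ΔY = k × (c·ΔTR) = (+¥342.55 trillion) / 0.15 ≈ +¥2,284 trillion.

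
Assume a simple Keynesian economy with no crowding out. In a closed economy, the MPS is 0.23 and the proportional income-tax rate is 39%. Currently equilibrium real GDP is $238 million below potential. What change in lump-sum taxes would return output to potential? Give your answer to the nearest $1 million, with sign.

MPC = 1 − MPS = 1 − 0.23 = 0.77.
Spending multiplier = 1/(1 − c(1−t)) = 1/(1 − 0.77×0.61) = 1/0.5303 ≈ 1.886.
Tax multiplier = −c·k = −0.77/0.5303 ≈ −1.452. Need ΔY = +$238 million, so ΔT = ΔY/(−c·k) = −(+$238 million) × 0.5303 / 0.77 ≈ −$164 million.
The government should cut lump-sum taxes by $164 million.

−$164 million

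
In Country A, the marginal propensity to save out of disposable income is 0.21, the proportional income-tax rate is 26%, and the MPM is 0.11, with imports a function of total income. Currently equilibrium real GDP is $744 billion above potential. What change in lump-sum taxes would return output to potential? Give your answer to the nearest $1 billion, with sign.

+$495 billion

MPC = 1 − MPS = 1 − 0.21 = 0.79.
Spending multiplier = 1/(1 − c(1−t) + m) = 1/(1 − 0.79×0.74 + 0.11) = 1/0.5254 ≈ 1.903.
Tax multiplier = −c·k = −0.79/0.5254 ≈ −1.504. Need ΔY = −$744 billion, so ΔT = ΔY/(−c·k) = −(−$744 billion) × 0.5254 / 0.79 ≈ +$495 billion.
The government should raise lump-sum taxes by $495 billion.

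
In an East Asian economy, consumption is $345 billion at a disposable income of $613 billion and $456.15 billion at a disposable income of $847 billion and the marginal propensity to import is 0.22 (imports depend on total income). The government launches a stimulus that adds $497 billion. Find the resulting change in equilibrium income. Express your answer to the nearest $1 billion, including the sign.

+$667 billion

MPC = ΔC/ΔYd = (456.15 − 345)/(847 − 613) = 111.15/234 = 0.475.
Spending multiplier = 1/(1 − c + m) = 1/(1 − 0.475 + 0.22) = 1/0.745 ≈ 1.342.
ΔY = k × ΔG = (+$497 billion) / 0.745 ≈ +$667 billion.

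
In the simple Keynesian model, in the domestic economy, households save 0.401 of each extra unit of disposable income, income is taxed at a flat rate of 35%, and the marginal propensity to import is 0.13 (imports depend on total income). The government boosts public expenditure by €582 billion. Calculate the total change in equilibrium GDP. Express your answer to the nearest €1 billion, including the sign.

MPC = 1 − MPS = 1 − 0.401 = 0.599.
Government-spending multiplier = 1/(1 − c(1−t) + m) = 1/(1 − 0.599×0.65 + 0.13) = 1/0.74065 ≈ 1.35.
ΔY = k × ΔG = (+€582 billion) / 0.74065 ≈ +€786 billion.

+€786 billion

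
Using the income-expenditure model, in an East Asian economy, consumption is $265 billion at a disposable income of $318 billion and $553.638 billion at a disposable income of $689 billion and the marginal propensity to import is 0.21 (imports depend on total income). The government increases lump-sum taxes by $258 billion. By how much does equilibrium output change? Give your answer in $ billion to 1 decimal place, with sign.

−$464.6 billion

MPC = ΔC/ΔYd = (553.638 − 265)/(689 − 318) = 288.638/371 = 0.778.
A lump-sum tax change of +$258 billion shifts disposable income by −$258 billion; first-round consumption changes by −c × ΔT = −0.778 × (+$258 billion) = −$200.724 billion.
Expenditure multiplier = 1/(1 − c + m) = 1/(1 − 0.778 + 0.21) = 1/0.432 ≈ 2.315.
The tax multiplier is −c × k ≈ −1.801, so ΔY = k × (−c·ΔT) = (−$200.724 billion) / 0.432 ≈ −$464.6 billion.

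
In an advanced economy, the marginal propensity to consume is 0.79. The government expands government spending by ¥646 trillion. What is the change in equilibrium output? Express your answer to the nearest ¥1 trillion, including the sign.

Spending multiplier = 1/(1 − MPC) = 1/(1 − 0.79) = 1/0.21 ≈ 4.762.
ΔY = k × ΔG = (+¥646 trillion) / 0.21 ≈ +¥3,076 trillion.

+¥3,076 trillion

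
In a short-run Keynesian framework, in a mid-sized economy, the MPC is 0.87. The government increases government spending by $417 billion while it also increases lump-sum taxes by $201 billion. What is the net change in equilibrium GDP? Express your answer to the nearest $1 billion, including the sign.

Expenditure multiplier = 1/(1 − MPC) = 1/(1 − 0.87) = 1/0.13 ≈ 7.692.
ΔG contributes k·ΔG = (+$417 billion) / 0.13 ≈ +$3,207.7 billion.
ΔT of +$201 billion changes first-round spending by −c·ΔT = −$174.87 billion, contributing k·(−c·ΔT) = (−$174.87 billion) / 0.13 ≈ −$1,345.2 billion.
Net ΔY = k(ΔG − c·ΔT) = (+$242.13 billion) / 0.13 ≈ +$1,863 billion.

+$1,863 billion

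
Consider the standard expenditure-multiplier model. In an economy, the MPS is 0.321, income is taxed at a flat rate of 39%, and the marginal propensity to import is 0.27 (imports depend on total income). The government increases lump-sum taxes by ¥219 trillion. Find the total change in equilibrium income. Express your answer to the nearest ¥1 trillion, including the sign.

MPC = 1 − MPS = 1 − 0.321 = 0.679.
A lump-sum tax change of +¥219 trillion shifts disposable income by −¥219 trillion; first-round consumption changes by −c × ΔT = −0.679 × (+¥219 trillion) = −¥148.701 trillion.
Expenditure multiplier = 1/(1 − c(1−t) + m) = 1/(1 − 0.679×0.61 + 0.27) = 1/0.85581 ≈ 1.168.
The tax multiplier is −c × k ≈ −0.793, so ΔY = k × (−c·ΔT) = (−¥148.701 trillion) / 0.85581 ≈ −¥174 trillion.

−¥174 trillion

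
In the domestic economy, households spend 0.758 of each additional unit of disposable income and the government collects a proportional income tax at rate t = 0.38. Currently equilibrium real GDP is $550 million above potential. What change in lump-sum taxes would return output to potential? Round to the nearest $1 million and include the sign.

Spending multiplier = 1/(1 − c(1−t)) = 1/(1 − 0.758×0.62) = 1/0.53004 ≈ 1.887.
Tax multiplier = −c·k = −0.758/0.53004 ≈ −1.43. Need ΔY = −$550 million, so ΔT = ΔY/(−c·k) = −(−$550 million) × 0.53004 / 0.758 ≈ +$385 million.
The government should raise lump-sum taxes by $385 million.

+$385 million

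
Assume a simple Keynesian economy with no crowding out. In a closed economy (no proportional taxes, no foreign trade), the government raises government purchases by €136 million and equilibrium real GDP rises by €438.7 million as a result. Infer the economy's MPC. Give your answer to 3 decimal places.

Implied spending multiplier k = ΔY/ΔG = 438.7/136 ≈ 3.2257.
Since k = 1/(1 − MPC), MPC = 1 − 1/k = 1 − ΔG/ΔY = 1 − 136/438.7 ≈ 0.690.

0.690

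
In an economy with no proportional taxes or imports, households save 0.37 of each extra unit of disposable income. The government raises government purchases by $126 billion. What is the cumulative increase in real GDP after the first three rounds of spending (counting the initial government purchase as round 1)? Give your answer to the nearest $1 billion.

$255 billion

MPC = 1 − MPS = 1 − 0.37 = 0.63.
Round 1 adds ΔG = $126 billion; each later round is MPC = 0.63 times the previous.
After 3 rounds: 126 + 79.38 + 50.0094 = ΔG·(1 − c^3)/(1 − c) = 126 × (1 − 0.250047)/0.37 ≈ $255 billion.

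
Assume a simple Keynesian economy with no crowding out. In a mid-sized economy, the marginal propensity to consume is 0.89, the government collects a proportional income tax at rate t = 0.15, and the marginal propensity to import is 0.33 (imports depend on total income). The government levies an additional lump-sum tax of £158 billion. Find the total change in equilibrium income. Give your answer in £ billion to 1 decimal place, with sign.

−£245.2 billion

A lump-sum tax change of +£158 billion shifts disposable income by −£158 billion; first-round consumption changes by −c × ΔT = −0.89 × (+£158 billion) = −£140.62 billion.
Expenditure multiplier = 1/(1 − c(1−t) + m) = 1/(1 − 0.89×0.85 + 0.33) = 1/0.5735 ≈ 1.744.
The tax multiplier is −c × k ≈ −1.552, so ΔY = k × (−c·ΔT) = (−£140.62 billion) / 0.5735 ≈ −£245.2 billion.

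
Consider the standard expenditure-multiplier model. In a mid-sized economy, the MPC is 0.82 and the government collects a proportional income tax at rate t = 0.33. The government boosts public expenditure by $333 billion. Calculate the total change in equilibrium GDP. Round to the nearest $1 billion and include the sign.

+$739 billion

Government-spending multiplier = 1/(1 − c(1−t)) = 1/(1 − 0.82×0.67) = 1/0.4506 ≈ 2.219.
ΔY = k × ΔG = (+$333 billion) / 0.4506 ≈ +$739 billion.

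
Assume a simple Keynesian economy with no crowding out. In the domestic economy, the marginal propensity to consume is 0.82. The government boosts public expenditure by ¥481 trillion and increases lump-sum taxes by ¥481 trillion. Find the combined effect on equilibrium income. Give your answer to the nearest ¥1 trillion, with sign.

Expenditure multiplier = 1/(1 − MPC) = 1/(1 − 0.82) = 1/0.18 ≈ 5.556.
ΔG contributes k·ΔG = (+¥481 trillion) / 0.18 ≈ +¥2,672.2 trillion.
ΔT of +¥481 trillion changes first-round spending by −c·ΔT = −¥394.42 trillion, contributing k·(−c·ΔT) = (−¥394.42 trillion) / 0.18 ≈ −¥2,191.2 trillion.
With ΔG = ΔT and no other leakages, the balanced-budget multiplier is 1, so ΔY = ΔG = +¥481 trillion.

+¥481 trillion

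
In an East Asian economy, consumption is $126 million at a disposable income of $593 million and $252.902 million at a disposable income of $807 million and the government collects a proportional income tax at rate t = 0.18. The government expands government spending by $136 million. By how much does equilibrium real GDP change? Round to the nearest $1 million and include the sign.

MPC = ΔC/ΔYd = (252.902 − 126)/(807 − 593) = 126.902/214 = 0.593.
Government-spending multiplier = 1/(1 − c(1−t)) = 1/(1 − 0.593×0.82) = 1/0.51374 ≈ 1.947.
ΔY = k × ΔG = (+$136 million) / 0.51374 ≈ +$265 million.

+$265 million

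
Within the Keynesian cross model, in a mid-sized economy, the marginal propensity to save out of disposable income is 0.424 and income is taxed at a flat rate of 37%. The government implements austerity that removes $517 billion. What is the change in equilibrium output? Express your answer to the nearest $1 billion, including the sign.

−$811 billion

MPC = 1 − MPS = 1 − 0.424 = 0.576.
Expenditure multiplier = 1/(1 − c(1−t)) = 1/(1 − 0.576×0.63) = 1/0.63712 ≈ 1.57.
ΔY = k × ΔG = (−$517 billion) / 0.63712 ≈ −$811 billion.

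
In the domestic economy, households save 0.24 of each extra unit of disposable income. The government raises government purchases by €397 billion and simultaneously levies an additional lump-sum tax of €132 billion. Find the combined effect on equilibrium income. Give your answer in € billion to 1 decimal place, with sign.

MPC = 1 − MPS = 1 − 0.24 = 0.76.
Expenditure multiplier = 1/(1 − MPC) = 1/(1 − 0.76) = 1/0.24 ≈ 4.167.
ΔG contributes k·ΔG = (+€397 billion) / 0.24 ≈ +€1,654.2 billion.
ΔT of +€132 billion changes first-round spending by −c·ΔT = −€100.32 billion, contributing k·(−c·ΔT) = (−€100.32 billion) / 0.24 = −€418 billion.
Net ΔY = k(ΔG − c·ΔT) = (+€296.68 billion) / 0.24 ≈ +€1,236.2 billion.

+€1,236.2 billion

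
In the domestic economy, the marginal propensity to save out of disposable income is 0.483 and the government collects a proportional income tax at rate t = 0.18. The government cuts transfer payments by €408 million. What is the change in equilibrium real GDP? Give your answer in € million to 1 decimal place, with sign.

MPC = 1 − MPS = 1 − 0.483 = 0.517.
The transfer change shifts disposable income by −€408 million, so first-round consumption changes by c·ΔTR = 0.517 × (−€408 million) = −€210.936 million.
Expenditure multiplier = 1/(1 − c(1−t)) = 1/(1 − 0.517×0.82) = 1/0.57606 ≈ 1.736.
The transfer multiplier is c × k ≈ 0.897, so ΔY = k × (c·ΔTR) = (−€210.936 million) / 0.57606 ≈ −€366.2 million.

−€366.2 million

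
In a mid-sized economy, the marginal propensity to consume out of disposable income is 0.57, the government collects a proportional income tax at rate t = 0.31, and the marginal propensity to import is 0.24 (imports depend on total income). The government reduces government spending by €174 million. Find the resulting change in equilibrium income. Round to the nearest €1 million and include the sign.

Expenditure multiplier = 1/(1 − c(1−t) + m) = 1/(1 − 0.57×0.69 + 0.24) = 1/0.8467 ≈ 1.181.
ΔY = k × ΔG = (−€174 million) / 0.8467 ≈ −€206 million.

−€206 million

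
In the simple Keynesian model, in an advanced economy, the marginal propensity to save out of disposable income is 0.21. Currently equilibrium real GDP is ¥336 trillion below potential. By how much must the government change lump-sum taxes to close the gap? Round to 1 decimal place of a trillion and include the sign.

−¥89.3 trillion

MPC = 1 − MPS = 1 − 0.21 = 0.79.
Spending multiplier = 1/(1 − MPC) = 1/(1 − 0.79) = 1/0.21 ≈ 4.762.
Tax multiplier = −c·k = −0.79/0.21 ≈ −3.762. Need ΔY = +¥336 trillion, so ΔT = ΔY/(−c·k) = −(+¥336 trillion) × 0.21 / 0.79 ≈ −¥89.3 trillion.
The government should cut lump-sum taxes by ¥89.3 trillion.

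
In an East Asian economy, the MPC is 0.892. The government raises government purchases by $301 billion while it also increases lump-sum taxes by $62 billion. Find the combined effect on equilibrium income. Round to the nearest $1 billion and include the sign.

Expenditure multiplier = 1/(1 − MPC) = 1/(1 − 0.892) = 1/0.108 ≈ 9.259.
ΔG contributes k·ΔG = (+$301 billion) / 0.108 ≈ +$2,787 billion.
ΔT of +$62 billion changes first-round spending by −c·ΔT = −$55.304 billion, contributing k·(−c·ΔT) = (−$55.304 billion) / 0.108 ≈ −$512.1 billion.
Net ΔY = k(ΔG − c·ΔT) = (+$245.696 billion) / 0.108 ≈ +$2,275 billion.

+$2,275 billion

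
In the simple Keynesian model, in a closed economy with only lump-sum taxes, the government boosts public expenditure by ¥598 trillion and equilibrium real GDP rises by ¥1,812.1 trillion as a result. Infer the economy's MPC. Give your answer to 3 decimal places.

Implied spending multiplier k = ΔY/ΔG = 1,812.1/598 ≈ 3.0303.
Since k = 1/(1 − MPC), MPC = 1 − 1/k = 1 − ΔG/ΔY = 1 − 598/1,812.1 ≈ 0.670.

0.670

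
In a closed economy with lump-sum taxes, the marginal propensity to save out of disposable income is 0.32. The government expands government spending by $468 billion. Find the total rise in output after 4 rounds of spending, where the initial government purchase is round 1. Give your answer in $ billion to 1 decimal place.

MPC = 1 − MPS = 1 − 0.32 = 0.68.
Round 1 adds ΔG = $468 billion; each later round is MPC = 0.68 times the previous.
After 4 rounds: 468 + 318.24 + 216.4032 + 147.154176 = ΔG·(1 − c^4)/(1 − c) = 468 × (1 − 0.21381376)/0.32 ≈ $1,149.8 billion.

$1,149.8 billion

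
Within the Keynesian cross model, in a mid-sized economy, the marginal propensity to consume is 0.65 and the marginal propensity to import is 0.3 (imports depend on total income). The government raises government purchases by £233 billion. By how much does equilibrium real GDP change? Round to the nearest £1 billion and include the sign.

Government-spending multiplier = 1/(1 − c + m) = 1/(1 − 0.65 + 0.3) = 1/0.65 ≈ 1.538.
ΔY = k × ΔG = (+£233 billion) / 0.65 ≈ +£358 billion.

+£358 billion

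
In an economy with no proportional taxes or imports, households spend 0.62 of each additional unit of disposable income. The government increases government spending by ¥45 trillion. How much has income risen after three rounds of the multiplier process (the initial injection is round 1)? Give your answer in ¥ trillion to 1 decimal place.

Round 1 adds ΔG = ¥45 trillion; each later round is MPC = 0.62 times the previous.
After 3 rounds: 45 + 27.9 + 17.298 = ΔG·(1 − c^3)/(1 − c) = 45 × (1 − 0.238328)/0.38 ≈ ¥90.2 trillion.

¥90.2 trillion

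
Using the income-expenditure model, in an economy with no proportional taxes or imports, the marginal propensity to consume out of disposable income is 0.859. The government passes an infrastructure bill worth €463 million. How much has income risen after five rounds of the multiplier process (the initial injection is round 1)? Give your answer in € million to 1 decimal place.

€1,747.9 million

Round 1 adds ΔG = €463 million; each later round is MPC = 0.859 times the previous.
After 5 rounds: 463 + 397.717 + 341.638903 + 293.467817677 + 252.088855384543 = ΔG·(1 − c^5)/(1 − c) = 463 × (1 − 0.467698329968299)/0.141 ≈ €1,747.9 million.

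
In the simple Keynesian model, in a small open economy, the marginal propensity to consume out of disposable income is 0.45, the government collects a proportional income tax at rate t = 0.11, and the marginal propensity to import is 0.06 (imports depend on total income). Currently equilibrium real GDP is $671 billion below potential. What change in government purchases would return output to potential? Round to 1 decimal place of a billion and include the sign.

+$442.5 billion

Spending multiplier = 1/(1 − c(1−t) + m) = 1/(1 − 0.45×0.89 + 0.06) = 1/0.6595 ≈ 1.516.
Need ΔY = +$671 billion, so ΔG = ΔY/k = (+$671 billion) × 0.6595 ≈ +$442.5 billion.
The government should increase government purchases by $442.5 billion.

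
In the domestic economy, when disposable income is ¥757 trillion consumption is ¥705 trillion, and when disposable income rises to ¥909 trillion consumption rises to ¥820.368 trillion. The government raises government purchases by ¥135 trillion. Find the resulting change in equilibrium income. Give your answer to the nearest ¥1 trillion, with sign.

MPC = ΔC/ΔYd = (820.368 − 705)/(909 − 757) = 115.368/152 = 0.759.
Expenditure multiplier = 1/(1 − MPC) = 1/(1 − 0.759) = 1/0.241 ≈ 4.149.
ΔY = k × ΔG = (+¥135 trillion) / 0.241 ≈ +¥560 trillion.

+¥560 trillion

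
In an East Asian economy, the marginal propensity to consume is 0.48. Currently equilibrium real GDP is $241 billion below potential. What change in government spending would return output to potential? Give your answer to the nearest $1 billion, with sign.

Spending multiplier = 1/(1 − MPC) = 1/(1 − 0.48) = 1/0.52 ≈ 1.923.
Need ΔY = +$241 billion, so ΔG = ΔY/k = (+$241 billion) × 0.52 ≈ +$125 billion.
The government should increase government spending by $125 billion.

+$125 billion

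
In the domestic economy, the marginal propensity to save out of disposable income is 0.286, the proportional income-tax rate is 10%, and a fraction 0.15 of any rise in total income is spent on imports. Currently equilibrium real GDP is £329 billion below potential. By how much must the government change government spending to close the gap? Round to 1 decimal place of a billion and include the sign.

MPC = 1 − MPS = 1 − 0.286 = 0.714.
Spending multiplier = 1/(1 − c(1−t) + m) = 1/(1 − 0.714×0.9 + 0.15) = 1/0.5074 ≈ 1.971.
Need ΔY = +£329 billion, so ΔG = ΔY/k = (+£329 billion) × 0.5074 ≈ +£166.9 billion.
The government should increase government spending by £166.9 billion.

+£166.9 billion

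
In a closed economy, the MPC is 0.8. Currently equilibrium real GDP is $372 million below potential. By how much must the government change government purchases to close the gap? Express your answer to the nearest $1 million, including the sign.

Spending multiplier = 1/(1 − MPC) = 1/(1 − 0.8) = 1/0.2 = 5.
Need ΔY = +$372 million, so ΔG = ΔY/k = (+$372 million) × 0.2 ≈ +$74 million.
The government should increase government purchases by $74 million.

+$74 million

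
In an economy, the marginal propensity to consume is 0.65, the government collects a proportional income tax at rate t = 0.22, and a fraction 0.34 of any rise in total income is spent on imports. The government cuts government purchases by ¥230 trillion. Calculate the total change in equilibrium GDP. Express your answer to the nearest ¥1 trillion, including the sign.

−¥276 trillion

Government-spending multiplier = 1/(1 − c(1−t) + m) = 1/(1 − 0.65×0.78 + 0.34) = 1/0.833 ≈ 1.2.
ΔY = k × ΔG = (−¥230 trillion) / 0.833 ≈ −¥276 trillion.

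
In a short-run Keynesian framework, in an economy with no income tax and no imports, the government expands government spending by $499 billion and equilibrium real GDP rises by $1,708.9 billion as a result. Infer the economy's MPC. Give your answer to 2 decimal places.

0.71

Implied spending multiplier k = ΔY/ΔG = 1,708.9/499 ≈ 3.4246.
Since k = 1/(1 − MPC), MPC = 1 − 1/k = 1 − ΔG/ΔY = 1 − 499/1,708.9 ≈ 0.71.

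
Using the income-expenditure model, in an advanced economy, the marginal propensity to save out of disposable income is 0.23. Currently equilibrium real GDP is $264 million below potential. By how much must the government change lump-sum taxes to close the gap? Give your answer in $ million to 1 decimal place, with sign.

−$78.9 million

MPC = 1 − MPS = 1 − 0.23 = 0.77.
Spending multiplier = 1/(1 − MPC) = 1/(1 − 0.77) = 1/0.23 ≈ 4.348.
Tax multiplier = −c·k = −0.77/0.23 ≈ −3.348. Need ΔY = +$264 million, so ΔT = ΔY/(−c·k) = −(+$264 million) × 0.23 / 0.77 ≈ −$78.9 million.
The government should cut lump-sum taxes by $78.9 million.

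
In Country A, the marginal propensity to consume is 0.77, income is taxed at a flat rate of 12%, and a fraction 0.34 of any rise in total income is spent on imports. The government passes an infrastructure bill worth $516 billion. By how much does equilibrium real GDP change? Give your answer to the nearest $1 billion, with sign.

+$779 billion

Government-spending multiplier = 1/(1 − c(1−t) + m) = 1/(1 − 0.77×0.88 + 0.34) = 1/0.6624 ≈ 1.51.
ΔY = k × ΔG = (+$516 billion) / 0.6624 ≈ +$779 billion.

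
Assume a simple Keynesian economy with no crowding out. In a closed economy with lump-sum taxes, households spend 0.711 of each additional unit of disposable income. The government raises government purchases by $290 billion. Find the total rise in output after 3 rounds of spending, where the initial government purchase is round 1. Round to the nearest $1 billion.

$643 billion

Round 1 adds ΔG = $290 billion; each later round is MPC = 0.711 times the previous.
After 3 rounds: 290 + 206.19 + 146.60109 = ΔG·(1 − c^3)/(1 − c) = 290 × (1 − 0.359425431)/0.289 ≈ $643 billion.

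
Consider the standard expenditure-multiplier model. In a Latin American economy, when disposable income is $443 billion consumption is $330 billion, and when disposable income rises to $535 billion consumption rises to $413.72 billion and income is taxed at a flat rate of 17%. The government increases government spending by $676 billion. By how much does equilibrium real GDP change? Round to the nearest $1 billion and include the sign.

+$2,763 billion

MPC = ΔC/ΔYd = (413.72 − 330)/(535 − 443) = 83.72/92 = 0.91.
Government-spending multiplier = 1/(1 − c(1−t)) = 1/(1 − 0.91×0.83) = 1/0.2447 ≈ 4.087.
ΔY = k × ΔG = (+$676 billion) / 0.2447 ≈ +$2,763 billion.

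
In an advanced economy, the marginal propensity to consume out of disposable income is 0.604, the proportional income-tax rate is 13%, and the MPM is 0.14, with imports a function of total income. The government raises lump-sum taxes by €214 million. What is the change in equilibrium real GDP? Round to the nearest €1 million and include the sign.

−€210 million

A lump-sum tax change of +€214 million shifts disposable income by −€214 million; first-round consumption changes by −c × ΔT = −0.604 × (+€214 million) = −€129.256 million.
Expenditure multiplier = 1/(1 − c(1−t) + m) = 1/(1 − 0.604×0.87 + 0.14) = 1/0.61452 ≈ 1.627.
The tax multiplier is −c × k ≈ −0.983, so ΔY = k × (−c·ΔT) = (−€129.256 million) / 0.61452 ≈ −€210 million.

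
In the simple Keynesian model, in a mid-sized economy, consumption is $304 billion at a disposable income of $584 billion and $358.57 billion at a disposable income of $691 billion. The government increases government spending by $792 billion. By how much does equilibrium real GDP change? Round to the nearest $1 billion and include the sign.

+$1,616 billion

MPC = ΔC/ΔYd = (358.57 − 304)/(691 − 584) = 54.57/107 = 0.51.
Spending multiplier = 1/(1 − MPC) = 1/(1 − 0.51) = 1/0.49 ≈ 2.041.
ΔY = k × ΔG = (+$792 billion) / 0.49 ≈ +$1,616 billion.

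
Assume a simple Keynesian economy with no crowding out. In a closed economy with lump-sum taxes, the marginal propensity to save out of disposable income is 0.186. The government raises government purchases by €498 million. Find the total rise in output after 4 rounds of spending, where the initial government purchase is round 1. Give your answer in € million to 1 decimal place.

MPC = 1 − MPS = 1 − 0.186 = 0.814.
Round 1 adds ΔG = €498 million; each later round is MPC = 0.814 times the previous.
After 4 rounds: 498 + 405.372 + 329.972808 + 268.597865712 = ΔG·(1 − c^4)/(1 − c) = 498 × (1 − 0.439033459216)/0.186 ≈ €1,501.9 million.

€1,501.9 million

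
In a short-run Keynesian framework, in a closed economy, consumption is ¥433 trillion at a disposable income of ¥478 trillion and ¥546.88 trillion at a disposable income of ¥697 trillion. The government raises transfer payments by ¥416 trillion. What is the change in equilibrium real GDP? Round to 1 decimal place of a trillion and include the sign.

MPC = ΔC/ΔYd = (546.88 − 433)/(697 − 478) = 113.88/219 = 0.52.
The transfer change shifts disposable income by +¥416 trillion, so first-round consumption changes by c·ΔTR = 0.52 × (+¥416 trillion) = +¥216.32 trillion.
Expenditure multiplier = 1/(1 − MPC) = 1/(1 − 0.52) = 1/0.48 ≈ 2.083.
The transfer multiplier is c × k ≈ 1.083, so ΔY = k × (c·ΔTR) = (+¥216.32 trillion) / 0.48 ≈ +¥450.7 trillion.

+¥450.7 trillion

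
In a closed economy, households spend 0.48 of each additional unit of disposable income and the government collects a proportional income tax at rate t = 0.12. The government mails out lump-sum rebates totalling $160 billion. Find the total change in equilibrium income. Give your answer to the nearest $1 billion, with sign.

A lump-sum tax change of −$160 billion shifts disposable income by +$160 billion; first-round consumption changes by −c × ΔT = −0.48 × (−$160 billion) = +$76.8 billion.
Expenditure multiplier = 1/(1 − c(1−t)) = 1/(1 − 0.48×0.88) = 1/0.5776 ≈ 1.731.
The tax multiplier is −c × k ≈ −0.831, so ΔY = k × (−c·ΔT) = (+$76.8 billion) / 0.5776 ≈ +$133 billion.

+$133 billion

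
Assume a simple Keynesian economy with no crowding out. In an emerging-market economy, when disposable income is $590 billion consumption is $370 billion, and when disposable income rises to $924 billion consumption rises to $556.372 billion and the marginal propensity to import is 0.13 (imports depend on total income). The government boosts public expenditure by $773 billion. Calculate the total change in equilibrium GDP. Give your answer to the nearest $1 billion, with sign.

+$1,351 billion

MPC = ΔC/ΔYd = (556.372 − 370)/(924 − 590) = 186.372/334 = 0.558.
Spending multiplier = 1/(1 − c + m) = 1/(1 − 0.558 + 0.13) = 1/0.572 ≈ 1.748.
ΔY = k × ΔG = (+$773 billion) / 0.572 ≈ +$1,351 billion.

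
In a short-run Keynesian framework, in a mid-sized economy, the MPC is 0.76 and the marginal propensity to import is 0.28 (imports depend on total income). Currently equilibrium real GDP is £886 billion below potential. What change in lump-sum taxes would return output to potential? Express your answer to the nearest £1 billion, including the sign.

Spending multiplier = 1/(1 − c + m) = 1/(1 − 0.76 + 0.28) = 1/0.52 ≈ 1.923.
Tax multiplier = −c·k = −0.76/0.52 ≈ −1.462. Need ΔY = +£886 billion, so ΔT = ΔY/(−c·k) = −(+£886 billion) × 0.52 / 0.76 ≈ −£606 billion.
The government should cut lump-sum taxes by £606 billion.

−£606 billion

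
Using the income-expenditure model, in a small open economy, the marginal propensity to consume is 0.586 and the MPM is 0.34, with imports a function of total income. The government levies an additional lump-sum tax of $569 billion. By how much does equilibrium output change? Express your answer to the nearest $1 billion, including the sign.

A lump-sum tax change of +$569 billion shifts disposable income by −$569 billion; first-round consumption changes by −c × ΔT = −0.586 × (+$569 billion) = −$333.434 billion.
Expenditure multiplier = 1/(1 − c + m) = 1/(1 − 0.586 + 0.34) = 1/0.754 ≈ 1.326.
The tax multiplier is −c × k ≈ −0.777, so ΔY = k × (−c·ΔT) = (−$333.434 billion) / 0.754 ≈ −$442 billion.

−$442 billion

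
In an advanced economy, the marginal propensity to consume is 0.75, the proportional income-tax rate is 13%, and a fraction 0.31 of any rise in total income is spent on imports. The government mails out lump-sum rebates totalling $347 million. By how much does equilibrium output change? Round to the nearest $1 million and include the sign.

+$396 million

A lump-sum tax change of −$347 million shifts disposable income by +$347 million; first-round consumption changes by −c × ΔT = −0.75 × (−$347 million) = +$260.25 million.
Expenditure multiplier = 1/(1 − c(1−t) + m) = 1/(1 − 0.75×0.87 + 0.31) = 1/0.6575 ≈ 1.521.
The tax multiplier is −c × k ≈ −1.141, so ΔY = k × (−c·ΔT) = (+$260.25 million) / 0.6575 ≈ +$396 million.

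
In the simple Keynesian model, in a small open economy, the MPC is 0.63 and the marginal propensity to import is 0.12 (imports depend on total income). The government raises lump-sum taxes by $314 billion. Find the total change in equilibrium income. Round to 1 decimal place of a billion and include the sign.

A lump-sum tax change of +$314 billion shifts disposable income by −$314 billion; first-round consumption changes by −c × ΔT = −0.63 × (+$314 billion) = −$197.82 billion.
Expenditure multiplier = 1/(1 − c + m) = 1/(1 − 0.63 + 0.12) = 1/0.49 ≈ 2.041.
The tax multiplier is −c × k ≈ −1.286, so ΔY = k × (−c·ΔT) = (−$197.82 billion) / 0.49 ≈ −$403.7 billion.

−$403.7 billion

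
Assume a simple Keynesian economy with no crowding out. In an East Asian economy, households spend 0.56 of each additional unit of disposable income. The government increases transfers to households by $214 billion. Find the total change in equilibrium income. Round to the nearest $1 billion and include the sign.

+$272 billion

The transfer change shifts disposable income by +$214 billion, so first-round consumption changes by c·ΔTR = 0.56 × (+$214 billion) = +$119.84 billion.
Expenditure multiplier = 1/(1 − MPC) = 1/(1 − 0.56) = 1/0.44 ≈ 2.273.
The transfer multiplier is c × k ≈ 1.273, so ΔY = k × (c·ΔTR) = (+$119.84 billion) / 0.44 ≈ +$272 billion.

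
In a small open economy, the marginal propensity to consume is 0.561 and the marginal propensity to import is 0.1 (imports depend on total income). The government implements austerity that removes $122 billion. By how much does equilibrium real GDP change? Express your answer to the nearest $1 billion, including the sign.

−$226 billion

Spending multiplier = 1/(1 − c + m) = 1/(1 − 0.561 + 0.1) = 1/0.539 ≈ 1.855.
ΔY = k × ΔG = (−$122 billion) / 0.539 ≈ −$226 billion.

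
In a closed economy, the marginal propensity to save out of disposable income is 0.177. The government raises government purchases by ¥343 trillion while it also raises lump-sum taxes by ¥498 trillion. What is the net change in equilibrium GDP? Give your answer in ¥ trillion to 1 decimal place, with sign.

MPC = 1 − MPS = 1 − 0.177 = 0.823.
Expenditure multiplier = 1/(1 − MPC) = 1/(1 − 0.823) = 1/0.177 ≈ 5.65.
ΔG contributes k·ΔG = (+¥343 trillion) / 0.177 ≈ +¥1,937.9 trillion.
ΔT of +¥498 trillion changes first-round spending by −c·ΔT = −¥409.854 trillion, contributing k·(−c·ΔT) = (−¥409.854 trillion) / 0.177 ≈ −¥2,315.6 trillion.
Net ΔY = k(ΔG − c·ΔT) = (−¥66.854 trillion) / 0.177 ≈ −¥377.7 trillion.

−¥377.7 trillion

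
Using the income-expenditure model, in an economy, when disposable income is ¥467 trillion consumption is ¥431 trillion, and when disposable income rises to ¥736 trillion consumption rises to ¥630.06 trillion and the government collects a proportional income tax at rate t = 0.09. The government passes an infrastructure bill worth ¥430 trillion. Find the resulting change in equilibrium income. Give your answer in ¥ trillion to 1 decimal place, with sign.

MPC = ΔC/ΔYd = (630.06 − 431)/(736 − 467) = 199.06/269 = 0.74.
Expenditure multiplier = 1/(1 − c(1−t)) = 1/(1 − 0.74×0.91) = 1/0.3266 ≈ 3.062.
ΔY = k × ΔG = (+¥430 trillion) / 0.3266 ≈ +¥1,316.6 trillion.

+¥1,316.6 trillion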